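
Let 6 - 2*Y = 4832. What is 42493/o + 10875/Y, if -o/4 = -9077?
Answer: -292313891/87611204 ≈ -3.3365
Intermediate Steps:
o = 36308 (o = -4*(-9077) = 36308)
Y = -2413 (Y = 3 - ½*4832 = 3 - 2416 = -2413)
42493/o + 10875/Y = 42493/36308 + 10875/(-2413) = 42493*(1/36308) + 10875*(-1/2413) = 42493/36308 - 10875/2413 = -292313891/87611204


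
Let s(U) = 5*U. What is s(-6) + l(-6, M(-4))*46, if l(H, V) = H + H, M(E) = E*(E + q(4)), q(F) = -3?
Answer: -582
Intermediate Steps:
M(E) = E*(-3 + E) (M(E) = E*(E - 3) = E*(-3 + E))
l(H, V) = 2*H
s(-6) + l(-6, M(-4))*46 = 5*(-6) + (2*(-6))*46 = -30 - 12*46 = -30 - 552 = -582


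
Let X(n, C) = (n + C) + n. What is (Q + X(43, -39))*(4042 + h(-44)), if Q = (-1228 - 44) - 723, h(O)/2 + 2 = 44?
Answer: -8037448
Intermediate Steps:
h(O) = 84 (h(O) = -4 + 2*44 = -4 + 88 = 84)
Q = -1995 (Q = -1272 - 723 = -1995)
X(n, C) = C + 2*n (X(n, C) = (C + n) + n = C + 2*n)
(Q + X(43, -39))*(4042 + h(-44)) = (-1995 + (-39 + 2*43))*(4042 + 84) = (-1995 + (-39 + 86))*4126 = (-1995 + 47)*4126 = -1948*4126 = -8037448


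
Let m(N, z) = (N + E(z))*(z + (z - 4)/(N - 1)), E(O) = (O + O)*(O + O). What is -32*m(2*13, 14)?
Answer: -373248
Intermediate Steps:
E(O) = 4*O² (E(O) = (2*O)*(2*O) = 4*O²)
m(N, z) = (N + 4*z²)*(z + (-4 + z)/(-1 + N)) (m(N, z) = (N + 4*z²)*(z + (z - 4)/(N - 1)) = (N + 4*z²)*(z + (-4 + z)/(-1 + N)))
-32*m(2*13, 14) = -32*(-16*14² - 8*13 + 14*(2*13)² + 4*(2*13)*14³)/(-1 + 2*13) = -32*(-16*196 - 4*26 + 14*26² + 4*26*2744)/(-1 + 26) = -32*(-3136 - 104 + 14*676 + 285376)/25 = -32*(-3136 - 104 + 9464 + 285376)/25 = -32*291600/25 = -32*11664 = -373248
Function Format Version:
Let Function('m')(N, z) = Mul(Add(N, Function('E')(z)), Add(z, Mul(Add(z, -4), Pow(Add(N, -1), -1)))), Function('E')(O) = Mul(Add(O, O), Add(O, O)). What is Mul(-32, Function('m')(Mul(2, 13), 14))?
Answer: -373248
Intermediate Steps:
Function('E')(O) = Mul(4, Pow(O, 2)) (Function('E')(O) = Mul(Mul(2, O), Mul(2, O)) = Mul(4, Pow(O, 2)))
Function('m')(N, z) = Mul(Add(N, Mul(4, Pow(z, 2))), Add(z, Mul(Pow(Add(-1, N), -1), Add(-4, z)))) (Function('m')(N, z) = Mul(Add(N, Mul(4, Pow(z, 2))), Add(z, Mul(Add(z, -4), Pow(Add(N, -1), -1)))) = Mul(Add(N, Mul(4, Pow(z, 2))), Add(z, Mul(Add(-4, z), Pow(Add(-1, N), -1)))) = Mul(Add(N, Mul(4, Pow(z, 2))), Add(z, Mul(Pow(Add(-1, N), -1), Add(-4, z)))))
Mul(-32, Function('m')(Mul(2, 13), 14)) = Mul(-32, Mul(Pow(Add(-1, Mul(2, 13)), -1), Add(Mul(-16, Pow(14, 2)), Mul(-4, Mul(2, 13)), Mul(14, Pow(Mul(2, 13), 2)), Mul(4, Mul(2, 13), Pow(14, 3))))) = Mul(-32, Mul(Pow(Add(-1, 26), -1), Add(Mul(-16, 196), Mul(-4, 26), Mul(14, Pow(26, 2)), Mul(4, 26, 2744)))) = Mul(-32, Mul(Pow(25, -1), Add(-3136, -104, Mul(14, 676), 285376))) = Mul(-32, Mul(Rational(1, 25), Add(-3136, -104, 9464, 285376))) = Mul(-32, Mul(Rational(1, 25), 291600)) = Mul(-32, 11664) = -373248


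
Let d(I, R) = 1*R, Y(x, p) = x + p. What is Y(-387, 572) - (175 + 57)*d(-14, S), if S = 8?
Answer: -1671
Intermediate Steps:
Y(x, p) = p + x
d(I, R) = R
Y(-387, 572) - (175 + 57)*d(-14, S) = (572 - 387) - (175 + 57)*8 = 185 - 232*8 = 185 - 1*1856 = 185 - 1856 = -1671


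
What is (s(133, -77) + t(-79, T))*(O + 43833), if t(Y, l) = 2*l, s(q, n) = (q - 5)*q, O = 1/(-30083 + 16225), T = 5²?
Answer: 5185695755881/6929 ≈ 7.4840e+8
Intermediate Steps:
T = 25
O = -1/13858 (O = 1/(-13858) = -1/13858 ≈ -7.2161e-5)
s(q, n) = q*(-5 + q) (s(q, n) = (-5 + q)*q = q*(-5 + q))
(s(133, -77) + t(-79, T))*(O + 43833) = (133*(-5 + 133) + 2*25)*(-1/13858 + 43833) = (133*128 + 50)*(607437713/13858) = (17024 + 50)*(607437713/13858) = 17074*(607437713/13858) = 5185695755881/6929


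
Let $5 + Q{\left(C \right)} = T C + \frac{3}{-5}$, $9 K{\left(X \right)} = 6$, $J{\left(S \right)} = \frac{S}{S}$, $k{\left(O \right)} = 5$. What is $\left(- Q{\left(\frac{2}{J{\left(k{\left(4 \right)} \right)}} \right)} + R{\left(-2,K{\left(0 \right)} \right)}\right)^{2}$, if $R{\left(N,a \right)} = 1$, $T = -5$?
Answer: $\frac{6889}{25} \approx 275.56$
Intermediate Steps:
$J{\left(S \right)} = 1$
$K{\left(X \right)} = \frac{2}{3}$ ($K{\left(X \right)} = \frac{1}{9} \cdot 6 = \frac{2}{3}$)
$Q{\left(C \right)} = - \frac{28}{5} - 5 C$ ($Q{\left(C \right)} = -5 - \left(\frac{3}{5} + 5 C\right) = - \frac{28}{5} - 5 C$)
$\left(- Q{\left(\frac{2}{J{\left(k{\left(4 \right)} \right)}} \right)} + R{\left(-2,K{\left(0 \right)} \right)}\right)^{2} = \left(- (- \frac{28}{5} - 5 \cdot \frac{2}{1}) + 1\right)^{2} = \left(- (- \frac{28}{5} - 5 \cdot 2 \cdot 1) + 1\right)^{2} = \left(- (- \frac{28}{5} - 10) + 1\right)^{2} = \left(\left(-1\right) \left(- \frac{78}{5}\right) + 1\right)^{2} = \left(\frac{78}{5} + 1\right)^{2} = \left(\frac{83}{5}\right)^{2} = \frac{6889}{25}$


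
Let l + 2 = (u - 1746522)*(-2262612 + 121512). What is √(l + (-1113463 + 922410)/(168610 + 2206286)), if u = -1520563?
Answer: 13*√14590826387715872221845/593724 ≈ 2.6448e+6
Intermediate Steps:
l = 6995155693498 (l = -2 + (-1520563 - 1746522)*(-2262612 + 121512) = -2 - 3267085*(-2141100) = -2 + 6995155693500 = 6995155693498)
√(l + (-1113463 + 922410)/(168610 + 2206286)) = √(6995155693498 + (-1113463 + 922410)/(168610 + 2206286)) = √(6995155693498 - 191053/2374896) = √(16612767275865435155/2374896) = 13*√14590826387715872221845/593724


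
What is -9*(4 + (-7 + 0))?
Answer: 27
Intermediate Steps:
-9*(4 + (-7 + 0)) = -9*(4 - 7) = -9*(-3) = 27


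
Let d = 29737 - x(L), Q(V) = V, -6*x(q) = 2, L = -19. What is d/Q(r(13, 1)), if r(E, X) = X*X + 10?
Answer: 89212/33 ≈ 2703.4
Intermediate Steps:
x(q) = -⅓ (x(q) = -⅙*2 = -⅓)
r(E, X) = 10 + X² (r(E, X) = X² + 10 = 10 + X²)
d = 89212/3 (d = 29737 - 1*(-⅓) = 29737 + ⅓ = 89212/3 ≈ 29737.)
d/Q(r(13, 1)) = 89212/(3*(10 + 1²)) = 89212/(3*(10 + 1)) = (89212/3)/11 = (89212/3)*(1/11) = 89212/33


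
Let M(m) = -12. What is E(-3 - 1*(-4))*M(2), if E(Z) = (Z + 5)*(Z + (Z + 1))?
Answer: -216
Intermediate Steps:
E(Z) = (1 + 2*Z)*(5 + Z) (E(Z) = (5 + Z)*(Z + (1 + Z)) = (5 + Z)*(1 + 2*Z) = (1 + 2*Z)*(5 + Z))
E(-3 - 1*(-4))*M(2) = (5 + 2*(-3 - 1*(-4))² + 11*(-3 - 1*(-4)))*(-12) = (5 + 2*(-3 + 4)² + 11*(-3 + 4))*(-12) = (5 + 2*1² + 11*1)*(-12) = (5 + 2*1 + 11)*(-12) = (5 + 2 + 11)*(-12) = 18*(-12) = -216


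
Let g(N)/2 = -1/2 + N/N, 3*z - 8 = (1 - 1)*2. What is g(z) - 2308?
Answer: -2307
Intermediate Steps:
z = 8/3 (z = 8/3 + ((1 - 1)*2)/3 = 8/3 + (0*2)/3 = 8/3 + (⅓)*0 = 8/3 + 0 = 8/3 ≈ 2.6667)
g(N) = 1 (g(N) = 2*(-1/2 + N/N) = 2*(-1*½ + 1) = 2*(-½ + 1) = 2*(½) = 1)
g(z) - 2308 = 1 - 2308 = -2307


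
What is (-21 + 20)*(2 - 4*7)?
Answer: 26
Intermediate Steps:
(-21 + 20)*(2 - 4*7) = -(2 - 28) = -1*(-26) = 26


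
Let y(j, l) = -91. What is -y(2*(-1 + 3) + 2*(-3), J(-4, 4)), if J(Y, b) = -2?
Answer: 91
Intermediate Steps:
-y(2*(-1 + 3) + 2*(-3), J(-4, 4)) = -1*(-91) = 91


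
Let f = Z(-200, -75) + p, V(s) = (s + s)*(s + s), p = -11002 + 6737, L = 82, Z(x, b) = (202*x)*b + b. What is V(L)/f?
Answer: 6724/756415 ≈ 0.0088893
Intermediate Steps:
Z(x, b) = b + 202*b*x (Z(x, b) = 202*b*x + b = b + 202*b*x)
p = -4265
V(s) = 4*s**2 (V(s) = (2*s)*(2*s) = 4*s**2)
f = 3025660 (f = -75*(1 + 202*(-200)) - 4265 = -75*(1 - 40400) - 4265 = -75*(-40399) - 4265 = 3029925 - 4265 = 3025660)
V(L)/f = (4*82**2)/3025660 = (4*6724)*(1/3025660) = 26896*(1/3025660) = 6724/756415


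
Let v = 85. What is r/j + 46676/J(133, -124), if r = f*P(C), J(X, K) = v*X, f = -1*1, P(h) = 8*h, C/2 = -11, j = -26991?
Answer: 179691748/43590465 ≈ 4.1223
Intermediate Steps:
C = -22 (C = 2*(-11) = -22)
f = -1
J(X, K) = 85*X
r = 176 (r = -8*(-22) = -1*(-176) = 176)
r/j + 46676/J(133, -124) = 176/(-26991) + 46676/((85*133)) = 176*(-1/26991) + 46676/11305 = -176/26991 + 46676*(1/11305) = -176/26991 + 6668/1615 = 179691748/43590465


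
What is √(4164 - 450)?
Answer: √3714 ≈ 60.943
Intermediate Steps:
√(4164 - 450) = √3714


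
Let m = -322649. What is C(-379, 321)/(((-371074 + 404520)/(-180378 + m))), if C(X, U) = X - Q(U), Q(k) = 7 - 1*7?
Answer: 27235319/4778 ≈ 5700.1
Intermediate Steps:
Q(k) = 0 (Q(k) = 7 - 7 = 0)
C(X, U) = X (C(X, U) = X - 1*0 = X + 0 = X)
C(-379, 321)/(((-371074 + 404520)/(-180378 + m))) = -379*(-180378 - 322649)/(-371074 + 404520) = -379/(33446/(-503027)) = -379/(33446*(-1/503027)) = -379/(-4778/71861) = -379*(-71861/4778) = 27235319/4778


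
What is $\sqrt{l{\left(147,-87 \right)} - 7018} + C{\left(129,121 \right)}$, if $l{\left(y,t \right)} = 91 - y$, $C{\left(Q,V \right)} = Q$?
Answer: $129 + 3 i \sqrt{786} \approx 129.0 + 84.107 i$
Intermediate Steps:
$\sqrt{l{\left(147,-87 \right)} - 7018} + C{\left(129,121 \right)} = \sqrt{\left(91 - 147\right) - 7018} + 129 = \sqrt{-56 - 7018} + 129 = \sqrt{-7074} + 129 = 3 i \sqrt{786} + 129 = 129 + 3 i \sqrt{786}$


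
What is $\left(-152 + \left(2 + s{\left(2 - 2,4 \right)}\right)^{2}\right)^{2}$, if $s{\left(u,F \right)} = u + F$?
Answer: $13456$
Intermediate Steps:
$s{\left(u,F \right)} = F + u$
$\left(-152 + \left(2 + s{\left(2 - 2,4 \right)}\right)^{2}\right)^{2} = \left(-152 + \left(2 + \left(4 + \left(2 - 2\right)\right)\right)^{2}\right)^{2} = \left(-152 + \left(2 + \left(4 + 0\right)\right)^{2}\right)^{2} = \left(-152 + \left(2 + 4\right)^{2}\right)^{2} = \left(-152 + 6^{2}\right)^{2} = \left(-152 + 36\right)^{2} = \left(-116\right)^{2} = 13456$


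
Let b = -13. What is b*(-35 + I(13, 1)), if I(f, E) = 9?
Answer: 338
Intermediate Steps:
b*(-35 + I(13, 1)) = -13*(-35 + 9) = -13*(-26) = 338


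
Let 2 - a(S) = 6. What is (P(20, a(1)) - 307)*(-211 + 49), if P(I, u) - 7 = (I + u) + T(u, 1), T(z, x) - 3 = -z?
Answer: 44874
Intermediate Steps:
T(z, x) = 3 - z
a(S) = -4 (a(S) = 2 - 1*6 = 2 - 6 = -4)
P(I, u) = 10 + I (P(I, u) = 7 + ((I + u) + (3 - u)) = 7 + (3 + I) = 10 + I)
(P(20, a(1)) - 307)*(-211 + 49) = ((10 + 20) - 307)*(-211 + 49) = (30 - 307)*(-162) = -277*(-162) = 44874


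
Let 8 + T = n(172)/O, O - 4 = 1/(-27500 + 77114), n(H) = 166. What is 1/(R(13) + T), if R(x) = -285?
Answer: -198457/49911977 ≈ -0.0039761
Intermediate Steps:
O = 198457/49614 (O = 4 + 1/(-27500 + 77114) = 4 + 1/49614 = 198457/49614 ≈ 4.0000)
T = 6648268/198457 (T = -8 + 166/(198457/49614) = -8 + 166*(49614/198457) = -8 + 8235924/198457 = 6648268/198457 ≈ 33.500)
1/(R(13) + T) = 1/(-285 + 6648268/198457) = 1/(-49911977/198457) = -198457/49911977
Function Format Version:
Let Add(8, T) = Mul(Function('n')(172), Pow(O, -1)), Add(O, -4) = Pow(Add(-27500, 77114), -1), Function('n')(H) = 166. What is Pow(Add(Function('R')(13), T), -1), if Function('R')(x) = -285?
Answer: Rational(-198457, 49911977) ≈ -0.0039761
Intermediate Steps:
O = Rational(198457, 49614) (O = Add(4, Pow(Add(-27500, 77114), -1)) = Add(4, Pow(49614, -1)) = Add(4, Rational(1, 49614)) = Rational(198457, 49614) ≈ 4.0000)
T = Rational(6648268, 198457) (T = Add(-8, Mul(166, Pow(Rational(198457, 49614), -1))) = Add(-8, Mul(166, Rational(49614, 198457))) = Add(-8, Rational(8235924, 198457)) = Rational(6648268, 198457) ≈ 33.500)
Pow(Add(Function('R')(13), T), -1) = Pow(Add(-285, Rational(6648268, 198457)), -1) = Pow(Rational(-49911977, 198457), -1) = Rational(-198457, 49911977)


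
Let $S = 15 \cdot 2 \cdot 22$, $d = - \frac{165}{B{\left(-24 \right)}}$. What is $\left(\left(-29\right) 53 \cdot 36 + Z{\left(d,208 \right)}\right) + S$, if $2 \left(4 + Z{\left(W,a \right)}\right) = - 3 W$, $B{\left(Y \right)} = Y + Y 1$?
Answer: $- \frac{1749797}{32} \approx -54681.0$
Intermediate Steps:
$B{\left(Y \right)} = 2 Y$ ($B{\left(Y \right)} = Y + Y = 2 Y$)
$d = \frac{55}{16}$ ($d = - \frac{165}{2 \left(-24\right)} = - \frac{165}{-48} = \left(-165\right) \left(- \frac{1}{48}\right) = \frac{55}{16} \approx 3.4375$)
$S = 660$ ($S = 30 \cdot 22 = 660$)
$Z{\left(W,a \right)} = -4 - \frac{3 W}{2}$ ($Z{\left(W,a \right)} = -4 + \frac{\left(-3\right) W}{2} = -4 - \frac{3 W}{2}$)
$\left(\left(-29\right) 53 \cdot 36 + Z{\left(d,208 \right)}\right) + S = \left(\left(-29\right) 53 \cdot 36 - \frac{293}{32}\right) + 660 = \left(\left(-1537\right) 36 - \frac{293}{32}\right) + 660 = \left(-55332 - \frac{293}{32}\right) + 660 = - \frac{1770917}{32} + 660 = - \frac{1749797}{32}$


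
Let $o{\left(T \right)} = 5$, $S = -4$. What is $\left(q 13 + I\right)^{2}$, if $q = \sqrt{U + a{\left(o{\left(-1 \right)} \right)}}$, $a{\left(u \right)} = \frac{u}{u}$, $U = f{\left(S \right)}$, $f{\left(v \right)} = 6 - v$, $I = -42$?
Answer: $3623 - 1092 \sqrt{11} \approx 1.2457$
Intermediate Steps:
$U = 10$ ($U = 6 - -4 = 6 + 4 = 10$)
$a{\left(u \right)} = 1$
$q = \sqrt{11}$ ($q = \sqrt{10 + 1} = \sqrt{11} \approx 3.3166$)
$\left(q 13 + I\right)^{2} = \left(\sqrt{11} \cdot 13 - 42\right)^{2} = \left(13 \sqrt{11} - 42\right)^{2} = \left(-42 + 13 \sqrt{11}\right)^{2}$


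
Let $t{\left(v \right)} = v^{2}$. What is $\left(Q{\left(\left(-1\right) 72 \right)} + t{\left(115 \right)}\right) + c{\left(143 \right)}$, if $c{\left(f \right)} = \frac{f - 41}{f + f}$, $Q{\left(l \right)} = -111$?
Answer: $\frac{1875353}{143} \approx 13114.0$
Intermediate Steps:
$c{\left(f \right)} = \frac{-41 + f}{2 f}$
$\left(Q{\left(\left(-1\right) 72 \right)} + t{\left(115 \right)}\right) + c{\left(143 \right)} = \left(-111 + 115^{2}\right) + \frac{-41 + 143}{2 \cdot 143} = \left(-111 + 13225\right) + \frac{1}{2} \cdot \frac{1}{143} \cdot 102 = 13114 + \frac{51}{143} = \frac{1875353}{143}$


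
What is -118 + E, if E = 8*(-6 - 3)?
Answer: -190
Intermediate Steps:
E = -72 (E = 8*(-9) = -72)
-118 + E = -118 - 72 = -190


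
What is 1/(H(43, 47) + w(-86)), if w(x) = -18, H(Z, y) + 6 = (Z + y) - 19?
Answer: 1/47 ≈ 0.021277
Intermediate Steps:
H(Z, y) = -25 + Z + y (H(Z, y) = -6 + ((Z + y) - 19) = -6 + (-19 + Z + y) = -25 + Z + y)
1/(H(43, 47) + w(-86)) = 1/((-25 + 43 + 47) - 18) = 1/(65 - 18) = 1/47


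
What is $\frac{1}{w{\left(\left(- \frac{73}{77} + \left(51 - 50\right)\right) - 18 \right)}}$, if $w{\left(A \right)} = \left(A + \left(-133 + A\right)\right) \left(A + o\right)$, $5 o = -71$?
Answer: $\frac{5929}{32192577} \approx 0.00018417$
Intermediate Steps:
$o = - \frac{71}{5}$ ($o = \frac{1}{5} \left(-71\right) = - \frac{71}{5} \approx -14.2$)
$w{\left(A \right)} = \left(-133 + 2 A\right) \left(- \frac{71}{5} + A\right)$ ($w{\left(A \right)} = \left(A + \left(-133 + A\right)\right) \left(A - \frac{71}{5}\right) = \left(-133 + 2 A\right) \left(- \frac{71}{5} + A\right)$)
$\frac{1}{w{\left(\left(- \frac{73}{77} + \left(51 - 50\right)\right) - 18 \right)}} = \frac{1}{\frac{9443}{5} + 2 \left(\left(- \frac{73}{77} + \left(51 - 50\right)\right) - 18\right)^{2} - \frac{807 \left(\left(- \frac{73}{77} + \left(51 - 50\right)\right) - 18\right)}{5}} = \frac{1}{\frac{9443}{5} + 2 \left(\left(\left(-73\right) \frac{1}{77} + 1\right) - 18\right)^{2} - \frac{807 \left(\left(\left(-73\right) \frac{1}{77} + 1\right) - 18\right)}{5}} = \frac{1}{\frac{9443}{5} + 2 \left(\left(- \frac{73}{77} + 1\right) - 18\right)^{2} - \frac{807 \left(\left(- \frac{73}{77} + 1\right) - 18\right)}{5}} = \frac{1}{\frac{9443}{5} + 2 \left(\frac{4}{77} - 18\right)^{2} - \frac{807 \left(\frac{4}{77} - 18\right)}{5}} = \frac{1}{\frac{9443}{5} + 2 \left(- \frac{1382}{77}\right)^{2} - - \frac{1115274}{385}} = \frac{1}{\frac{9443}{5} + 2 \cdot \frac{1909924}{5929} + \frac{1115274}{385}} = \frac{1}{\frac{9443}{5} + \frac{3819848}{5929} + \frac{1115274}{385}} = \frac{1}{\frac{32192577}{5929}} = \frac{5929}{32192577}$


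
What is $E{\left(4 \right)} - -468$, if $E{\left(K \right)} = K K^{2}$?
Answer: $532$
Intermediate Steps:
$E{\left(K \right)} = K^{3}$
$E{\left(4 \right)} - -468 = 4^{3} - -468 = 64 + 468 = 532$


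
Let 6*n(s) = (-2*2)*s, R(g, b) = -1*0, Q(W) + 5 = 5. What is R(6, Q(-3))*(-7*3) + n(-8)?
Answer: 16/3 ≈ 5.3333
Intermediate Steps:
Q(W) = 0 (Q(W) = -5 + 5 = 0)
R(g, b) = 0
n(s) = -2*s/3 (n(s) = ((-2*2)*s)/6 = (-4*s)/6 = -2*s/3)
R(6, Q(-3))*(-7*3) + n(-8) = 0*(-7*3) - 2/3*(-8) = 0*(-21) + 16/3 = 0 + 16/3 = 16/3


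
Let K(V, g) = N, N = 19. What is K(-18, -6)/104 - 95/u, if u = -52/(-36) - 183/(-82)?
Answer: -7239893/282152 ≈ -25.660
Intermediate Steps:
K(V, g) = 19
u = 2713/738 (u = -52*(-1/36) - 183*(-1/82) = 13/9 + 183/82 = 2713/738 ≈ 3.6762)
K(-18, -6)/104 - 95/u = 19/104 - 95/2713/738 = 19*(1/104) - 95*738/2713 = 19/104 - 70110/2713 = -7239893/282152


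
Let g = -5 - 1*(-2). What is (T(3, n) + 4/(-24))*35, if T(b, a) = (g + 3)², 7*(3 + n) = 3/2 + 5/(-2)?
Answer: -35/6 ≈ -5.8333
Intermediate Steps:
g = -3 (g = -5 + 2 = -3)
n = -22/7 (n = -3 + (3/2 + 5/(-2))/7 = -3 + (3*(½) + 5*(-½))/7 = -3 + (3/2 - 5/2)/7 = -3 + (⅐)*(-1) = -3 - ⅐ = -22/7 ≈ -3.1429)
T(b, a) = 0 (T(b, a) = (-3 + 3)² = 0² = 0)
(T(3, n) + 4/(-24))*35 = (0 + 4/(-24))*35 = (0 + 4*(-1/24))*35 = (0 - ⅙)*35 = -⅙*35 = -35/6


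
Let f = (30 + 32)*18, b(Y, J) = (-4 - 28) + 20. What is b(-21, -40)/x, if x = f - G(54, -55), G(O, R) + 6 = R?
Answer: -12/1177 ≈ -0.010195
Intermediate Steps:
G(O, R) = -6 + R
b(Y, J) = -12 (b(Y, J) = -32 + 20 = -12)
f = 1116 (f = 62*18 = 1116)
x = 1177 (x = 1116 - (-6 - 55) = 1116 - 1*(-61) = 1116 + 61 = 1177)
b(-21, -40)/x = -12/1177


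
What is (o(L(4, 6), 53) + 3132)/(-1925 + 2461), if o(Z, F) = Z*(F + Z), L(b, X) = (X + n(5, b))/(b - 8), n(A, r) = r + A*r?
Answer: 11163/2144 ≈ 5.2066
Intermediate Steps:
L(b, X) = (X + 6*b)/(-8 + b) (L(b, X) = (X + b*(1 + 5))/(b - 8) = (X + b*6)/(-8 + b) = (X + 6*b)/(-8 + b))
(o(L(4, 6), 53) + 3132)/(-1925 + 2461) = (((6 + 6*4)/(-8 + 4))*(53 + (6 + 6*4)/(-8 + 4)) + 3132)/(-1925 + 2461) = (((6 + 24)/(-4))*(53 + (6 + 24)/(-4)) + 3132)/536 = ((-¼*30)*(53 - ¼*30) + 3132)*(1/536) = (-15*(53 - 15/2)/2 + 3132)*(1/536) = (-15/2*91/2 + 3132)*(1/536) = (-1365/4 + 3132)*(1/536) = (11163/4)*(1/536) = 11163/2144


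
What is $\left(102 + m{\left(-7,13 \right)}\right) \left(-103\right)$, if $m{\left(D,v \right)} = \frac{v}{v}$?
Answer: $-10609$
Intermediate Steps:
$m{\left(D,v \right)} = 1$
$\left(102 + m{\left(-7,13 \right)}\right) \left(-103\right) = \left(102 + 1\right) \left(-103\right) = 103 \left(-103\right) = -10609$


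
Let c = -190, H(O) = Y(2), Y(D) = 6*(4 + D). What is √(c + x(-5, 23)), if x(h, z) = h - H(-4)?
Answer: I*√231 ≈ 15.199*I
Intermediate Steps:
Y(D) = 24 + 6*D
H(O) = 36 (H(O) = 24 + 6*2 = 24 + 12 = 36)
x(h, z) = -36 + h (x(h, z) = h - 1*36 = h - 36 = -36 + h)
√(c + x(-5, 23)) = √(-190 + (-36 - 5)) = √(-190 - 41) = √(-231) = I*√231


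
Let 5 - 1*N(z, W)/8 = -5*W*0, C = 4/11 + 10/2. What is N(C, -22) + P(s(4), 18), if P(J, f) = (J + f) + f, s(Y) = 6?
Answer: 82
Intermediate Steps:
C = 59/11 (C = 4*(1/11) + 10*(½) = 4/11 + 5 = 59/11 ≈ 5.3636)
N(z, W) = 40 (N(z, W) = 40 - 8*(-5*W)*0 = 40 - 8*0 = 40 + 0 = 40)
P(J, f) = J + 2*f
N(C, -22) + P(s(4), 18) = 40 + (6 + 2*18) = 40 + (6 + 36) = 40 + 42 = 82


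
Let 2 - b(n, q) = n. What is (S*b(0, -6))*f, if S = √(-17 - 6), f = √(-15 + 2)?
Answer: -2*√299 ≈ -34.583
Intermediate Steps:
b(n, q) = 2 - n
f = I*√13 (f = √(-13) = I*√13 ≈ 3.6056*I)
S = I*√23 (S = √(-23) = I*√23 ≈ 4.7958*I)
(S*b(0, -6))*f = ((I*√23)*(2 - 1*0))*(I*√13) = ((I*√23)*(2 + 0))*(I*√13) = ((I*√23)*2)*(I*√13) = (2*I*√23)*(I*√13) = -2*√299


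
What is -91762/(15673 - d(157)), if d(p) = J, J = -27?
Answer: -45881/7850 ≈ -5.8447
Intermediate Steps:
d(p) = -27
-91762/(15673 - d(157)) = -91762/(15673 - 1*(-27)) = -91762/(15673 + 27) = -91762/15700 = -91762*1/15700 = -45881/7850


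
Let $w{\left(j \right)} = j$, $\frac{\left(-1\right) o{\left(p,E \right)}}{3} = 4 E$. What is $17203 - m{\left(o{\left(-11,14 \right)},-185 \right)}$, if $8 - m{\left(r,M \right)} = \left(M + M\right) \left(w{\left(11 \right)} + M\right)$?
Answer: $81575$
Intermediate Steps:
$o{\left(p,E \right)} = - 12 E$ ($o{\left(p,E \right)} = - 3 \cdot 4 E = - 12 E$)
$m{\left(r,M \right)} = 8 - 2 M \left(11 + M\right)$ ($m{\left(r,M \right)} = 8 - \left(M + M\right) \left(11 + M\right) = 8 - 2 M \left(11 + M\right)$)
$17203 - m{\left(o{\left(-11,14 \right)},-185 \right)} = 17203 - \left(8 - -4070 - 2 \left(-185\right)^{2}\right) = 17203 - \left(8 + 4070 - 68450\right) = 17203 - -64372 = 17203 + 64372 = 81575$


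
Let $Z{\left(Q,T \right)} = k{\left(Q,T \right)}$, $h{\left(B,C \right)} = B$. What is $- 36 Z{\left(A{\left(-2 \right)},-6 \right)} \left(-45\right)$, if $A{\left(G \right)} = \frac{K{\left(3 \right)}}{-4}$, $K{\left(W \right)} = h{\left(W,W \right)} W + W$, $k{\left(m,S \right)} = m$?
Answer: $-4860$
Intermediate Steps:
$K{\left(W \right)} = W + W^{2}$ ($K{\left(W \right)} = W W + W = W^{2} + W = W + W^{2}$)
$A{\left(G \right)} = -3$ ($A{\left(G \right)} = \frac{3 \left(1 + 3\right)}{-4} = 3 \cdot 4 \left(- \frac{1}{4}\right) = 12 \left(- \frac{1}{4}\right) = -3$)
$Z{\left(Q,T \right)} = Q$
$- 36 Z{\left(A{\left(-2 \right)},-6 \right)} \left(-45\right) = \left(-36\right) \left(-3\right) \left(-45\right) = 108 \left(-45\right) = -4860$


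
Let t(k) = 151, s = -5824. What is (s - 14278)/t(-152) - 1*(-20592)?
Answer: 3089290/151 ≈ 20459.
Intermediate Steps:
(s - 14278)/t(-152) - 1*(-20592) = (-5824 - 14278)/151 - 1*(-20592) = -20102*1/151 + 20592 = -20102/151 + 20592 = 3089290/151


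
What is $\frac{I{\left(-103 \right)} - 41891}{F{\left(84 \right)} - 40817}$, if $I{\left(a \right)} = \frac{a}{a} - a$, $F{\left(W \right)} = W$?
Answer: $\frac{41787}{40733} \approx 1.0259$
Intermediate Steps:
$I{\left(a \right)} = 1 - a$
$\frac{I{\left(-103 \right)} - 41891}{F{\left(84 \right)} - 40817} = \frac{\left(1 - -103\right) - 41891}{84 - 40817} = \frac{\left(1 + 103\right) - 41891}{-40733} = \left(104 - 41891\right) \left(- \frac{1}{40733}\right) = \left(-41787\right) \left(- \frac{1}{40733}\right) = \frac{41787}{40733}$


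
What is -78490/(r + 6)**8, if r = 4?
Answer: -7849/10000000 ≈ -0.00078490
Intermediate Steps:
-78490/(r + 6)**8 = -78490/(4 + 6)**8 = -78490/((10**2)**4) = -78490/(100**4) = -78490/100000000 = -78490*1/100000000 = -7849/10000000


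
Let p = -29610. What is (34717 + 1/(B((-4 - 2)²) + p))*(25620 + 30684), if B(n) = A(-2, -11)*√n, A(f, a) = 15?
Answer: 400714723049/205 ≈ 1.9547e+9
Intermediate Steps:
B(n) = 15*√n
(34717 + 1/(B((-4 - 2)²) + p))*(25620 + 30684) = (34717 + 1/(15*√((-4 - 2)²) - 29610))*(25620 + 30684) = (34717 + 1/(15*√((-6)²) - 29610))*56304 = (34717 + 1/(15*√36 - 29610))*56304 = (34717 + 1/(15*6 - 29610))*56304 = (34717 + 1/(90 - 29610))*56304 = (34717 + 1/(-29520))*56304 = (34717 - 1/29520)*56304 = (1024845839/29520)*56304 = 400714723049/205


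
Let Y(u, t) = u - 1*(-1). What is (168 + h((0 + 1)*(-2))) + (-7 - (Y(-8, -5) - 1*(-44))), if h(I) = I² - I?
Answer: 130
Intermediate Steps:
Y(u, t) = 1 + u (Y(u, t) = u + 1 = 1 + u)
(168 + h((0 + 1)*(-2))) + (-7 - (Y(-8, -5) - 1*(-44))) = (168 + ((0 + 1)*(-2))*(-1 + (0 + 1)*(-2))) + (-7 - ((1 - 8) - 1*(-44))) = (168 + (1*(-2))*(-1 + 1*(-2))) + (-7 - (-7 + 44)) = (168 - 2*(-1 - 2)) + (-7 - 1*37) = (168 - 2*(-3)) + (-7 - 37) = (168 + 6) - 44 = 174 - 44 = 130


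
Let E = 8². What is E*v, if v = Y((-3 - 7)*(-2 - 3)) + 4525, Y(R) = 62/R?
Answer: 7241984/25 ≈ 2.8968e+5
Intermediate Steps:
E = 64
v = 113156/25 (v = 62/(((-3 - 7)*(-2 - 3))) + 4525 = 62/((-10*(-5))) + 4525 = 62/50 + 4525 = 62*(1/50) + 4525 = 31/25 + 4525 = 113156/25 ≈ 4526.2)
E*v = 64*(113156/25) = 7241984/25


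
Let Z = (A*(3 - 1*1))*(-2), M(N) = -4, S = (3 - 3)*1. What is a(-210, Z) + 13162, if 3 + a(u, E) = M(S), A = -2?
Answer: 13155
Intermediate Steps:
S = 0 (S = 0*1 = 0)
Z = 8 (Z = -2*(3 - 1*1)*(-2) = -2*(3 - 1)*(-2) = -2*2*(-2) = -4*(-2) = 8)
a(u, E) = -7 (a(u, E) = -3 - 4 = -7)
a(-210, Z) + 13162 = -7 + 13162 = 13155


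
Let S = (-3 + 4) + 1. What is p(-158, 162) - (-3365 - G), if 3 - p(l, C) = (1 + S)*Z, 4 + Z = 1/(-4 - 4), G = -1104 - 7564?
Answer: -42301/8 ≈ -5287.6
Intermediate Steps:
G = -8668
Z = -33/8 (Z = -4 + 1/(-4 - 4) = -4 + 1/(-8) = -4 - 1/8 = -33/8 ≈ -4.1250)
S = 2 (S = 1 + 1 = 2)
p(l, C) = 123/8 (p(l, C) = 3 - (1 + 2)*(-33)/8 = 3 - 3*(-33)/8 = 3 - 1*(-99/8) = 3 + 99/8 = 123/8)
p(-158, 162) - (-3365 - G) = 123/8 - (-3365 - 1*(-8668)) = 123/8 - (-3365 + 8668) = 123/8 - 1*5303 = 123/8 - 5303 = -42301/8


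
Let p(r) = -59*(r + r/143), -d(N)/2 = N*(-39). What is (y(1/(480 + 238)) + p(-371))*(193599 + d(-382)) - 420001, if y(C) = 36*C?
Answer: 185334034026017/51337 ≈ 3.6101e+9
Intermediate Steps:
d(N) = 78*N (d(N) = -2*N*(-39) = -(-78)*N = 78*N)
p(r) = -8496*r/143 (p(r) = -59*(r + r*(1/143)) = -59*(r + r/143) = -8496*r/143)
(y(1/(480 + 238)) + p(-371))*(193599 + d(-382)) - 420001 = (36/(480 + 238) - 8496/143*(-371))*(193599 + 78*(-382)) - 420001 = (36/718 + 3152016/143)*(193599 - 29796) - 420001 = (36*(1/718) + 3152016/143)*163803 - 420001 = (18/359 + 3152016/143)*163803 - 420001 = (1131576318/51337)*163803 - 420001 = 185355595617354/51337 - 420001 = 185334034026017/51337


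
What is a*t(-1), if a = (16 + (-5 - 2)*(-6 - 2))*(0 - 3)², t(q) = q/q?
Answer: 648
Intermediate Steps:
t(q) = 1
a = 648 (a = (16 - 7*(-8))*(-3)² = (16 + 56)*9 = 72*9 = 648)
a*t(-1) = 648*1 = 648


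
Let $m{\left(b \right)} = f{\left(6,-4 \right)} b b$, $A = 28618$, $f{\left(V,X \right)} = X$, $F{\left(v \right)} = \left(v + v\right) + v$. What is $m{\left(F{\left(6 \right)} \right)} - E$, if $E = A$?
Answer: $-29914$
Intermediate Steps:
$F{\left(v \right)} = 3 v$ ($F{\left(v \right)} = 2 v + v = 3 v$)
$E = 28618$
$m{\left(b \right)} = - 4 b^{2}$ ($m{\left(b \right)} = - 4 b b = - 4 b^{2}$)
$m{\left(F{\left(6 \right)} \right)} - E = - 4 \left(3 \cdot 6\right)^{2} - 28618 = - 4 \cdot 18^{2} - 28618 = \left(-4\right) 324 - 28618 = -1296 - 28618 = -29914$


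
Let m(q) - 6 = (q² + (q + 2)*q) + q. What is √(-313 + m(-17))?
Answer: 2*√55 ≈ 14.832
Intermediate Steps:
m(q) = 6 + q + q² + q*(2 + q) (m(q) = 6 + ((q² + (q + 2)*q) + q) = 6 + ((q² + (2 + q)*q) + q) = 6 + ((q² + q*(2 + q)) + q) = 6 + (q + q² + q*(2 + q)) = 6 + q + q² + q*(2 + q))
√(-313 + m(-17)) = √(-313 + (6 + 2*(-17)² + 3*(-17))) = √(-313 + (6 + 2*289 - 51)) = √(-313 + (6 + 578 - 51)) = √(-313 + 533) = √220 = 2*√55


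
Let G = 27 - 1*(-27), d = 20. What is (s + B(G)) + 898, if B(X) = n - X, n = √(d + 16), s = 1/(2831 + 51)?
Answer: 2449701/2882 ≈ 850.00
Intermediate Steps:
s = 1/2882 ≈ 0.00034698
G = 54 (G = 27 + 27 = 54)
n = 6 (n = √(20 + 16) = √36 = 6)
B(X) = 6 - X
(s + B(G)) + 898 = (1/2882 + (6 - 1*54)) + 898 = (1/2882 + (6 - 54)) + 898 = (1/2882 - 48) + 898 = -138335/2882 + 898 = 2449701/2882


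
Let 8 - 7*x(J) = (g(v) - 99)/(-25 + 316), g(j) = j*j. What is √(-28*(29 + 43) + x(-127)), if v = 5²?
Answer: I*√8361457230/2037 ≈ 44.89*I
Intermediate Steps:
v = 25
g(j) = j²
x(J) = 1802/2037 (x(J) = 8/7 - (25² - 99)/(7*(-25 + 316)) = 8/7 - (625 - 99)/(7*291) = 8/7 - 526/(7*291) = 8/7 - ⅐*526/291 = 8/7 - 526/2037 = 1802/2037)
√(-28*(29 + 43) + x(-127)) = √(-28*(29 + 43) + 1802/2037) = √(-28*72 + 1802/2037) = √(-2016 + 1802/2037) = √(-4104790/2037) = I*√8361457230/2037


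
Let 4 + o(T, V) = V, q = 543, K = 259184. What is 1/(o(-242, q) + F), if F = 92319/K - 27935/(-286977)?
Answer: 74379846768/40124471142655 ≈ 0.0018537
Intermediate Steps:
o(T, V) = -4 + V
F = 33733734703/74379846768 (F = 92319/259184 - 27935/(-286977) = 92319*(1/259184) - 27935*(-1/286977) = 92319/259184 + 27935/286977 = 33733734703/74379846768 ≈ 0.45353)
1/(o(-242, q) + F) = 1/((-4 + 543) + 33733734703/74379846768) = 1/(539 + 33733734703/74379846768) = 1/(40124471142655/74379846768) = 74379846768/40124471142655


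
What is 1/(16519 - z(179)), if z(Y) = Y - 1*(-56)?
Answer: 1/16284 ≈ 6.1410e-5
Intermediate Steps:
z(Y) = 56 + Y (z(Y) = Y + 56 = 56 + Y)
1/(16519 - z(179)) = 1/(16519 - (56 + 179)) = 1/(16519 - 1*235) = 1/(16519 - 235) = 1/16284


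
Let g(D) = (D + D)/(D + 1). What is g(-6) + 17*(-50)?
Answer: -4238/5 ≈ -847.60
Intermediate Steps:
g(D) = 2*D/(1 + D) (g(D) = (2*D)/(1 + D) = 2*D/(1 + D))
g(-6) + 17*(-50) = 2*(-6)/(1 - 6) + 17*(-50) = 2*(-6)/(-5) - 850 = 2*(-6)*(-1/5) - 850 = 12/5 - 850 = -4238/5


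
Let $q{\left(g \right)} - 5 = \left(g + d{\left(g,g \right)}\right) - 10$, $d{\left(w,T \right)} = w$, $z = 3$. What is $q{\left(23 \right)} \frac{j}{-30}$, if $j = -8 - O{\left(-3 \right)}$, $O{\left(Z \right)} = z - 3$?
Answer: $\frac{164}{15} \approx 10.933$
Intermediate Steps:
$O{\left(Z \right)} = 0$ ($O{\left(Z \right)} = 3 - 3 = 0$)
$q{\left(g \right)} = -5 + 2 g$ ($q{\left(g \right)} = 5 + \left(\left(g + g\right) - 10\right) = 5 + \left(2 g - 10\right) = 5 + \left(-10 + 2 g\right) = -5 + 2 g$)
$j = -8$ ($j = -8 - 0 = -8 + 0 = -8$)
$q{\left(23 \right)} \frac{j}{-30} = \left(-5 + 2 \cdot 23\right) \left(- \frac{8}{-30}\right) = \left(-5 + 46\right) \left(\left(-8\right) \left(- \frac{1}{30}\right)\right) = 41 \cdot \frac{4}{15} = \frac{164}{15}$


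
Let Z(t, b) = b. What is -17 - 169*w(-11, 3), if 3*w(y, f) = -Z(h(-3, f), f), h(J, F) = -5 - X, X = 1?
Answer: 152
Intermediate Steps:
h(J, F) = -6 (h(J, F) = -5 - 1*1 = -5 - 1 = -6)
w(y, f) = -f/3 (w(y, f) = (-f)/3 = -f/3)
-17 - 169*w(-11, 3) = -17 - (-169)*3/3 = -17 - 169*(-1) = -17 + 169 = 152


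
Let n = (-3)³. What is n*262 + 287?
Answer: -6787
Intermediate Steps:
n = -27
n*262 + 287 = -27*262 + 287 = -7074 + 287 = -6787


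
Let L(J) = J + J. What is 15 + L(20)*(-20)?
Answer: -785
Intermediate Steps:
L(J) = 2*J
15 + L(20)*(-20) = 15 + (2*20)*(-20) = 15 + 40*(-20) = 15 - 800 = -785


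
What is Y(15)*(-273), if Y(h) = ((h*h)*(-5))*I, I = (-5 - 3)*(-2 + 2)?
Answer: 0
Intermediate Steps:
I = 0 (I = -8*0 = 0)
Y(h) = 0 (Y(h) = ((h*h)*(-5))*0 = (h²*(-5))*0 = -5*h²*0 = 0)
Y(15)*(-273) = 0*(-273) = 0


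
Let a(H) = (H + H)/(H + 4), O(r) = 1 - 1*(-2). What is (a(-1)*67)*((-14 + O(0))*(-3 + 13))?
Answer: 14740/3 ≈ 4913.3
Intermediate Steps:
O(r) = 3 (O(r) = 1 + 2 = 3)
a(H) = 2*H/(4 + H) (a(H) = (2*H)/(4 + H) = 2*H/(4 + H))
(a(-1)*67)*((-14 + O(0))*(-3 + 13)) = ((2*(-1)/(4 - 1))*67)*((-14 + 3)*(-3 + 13)) = ((2*(-1)/3)*67)*(-11*10) = ((2*(-1)*(⅓))*67)*(-110) = -⅔*67*(-110) = -134/3*(-110) = 14740/3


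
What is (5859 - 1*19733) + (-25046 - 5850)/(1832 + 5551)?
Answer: -102462638/7383 ≈ -13878.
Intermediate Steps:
(5859 - 1*19733) + (-25046 - 5850)/(1832 + 5551) = (5859 - 19733) - 30896/7383 = -13874 - 30896*1/7383 = -13874 - 30896/7383 = -102462638/7383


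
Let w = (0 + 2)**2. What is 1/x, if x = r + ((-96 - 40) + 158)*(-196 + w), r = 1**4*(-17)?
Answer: -1/4241 ≈ -0.00023579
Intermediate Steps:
w = 4 (w = 2**2 = 4)
r = -17 (r = 1*(-17) = -17)
x = -4241 (x = -17 + ((-96 - 40) + 158)*(-196 + 4) = -17 + (-136 + 158)*(-192) = -17 + 22*(-192) = -17 - 4224 = -4241)
1/x = 1/(-4241) = -1/4241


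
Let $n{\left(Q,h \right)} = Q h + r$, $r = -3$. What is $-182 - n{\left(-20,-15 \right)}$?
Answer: $-479$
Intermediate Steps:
$n{\left(Q,h \right)} = -3 + Q h$ ($n{\left(Q,h \right)} = Q h - 3 = -3 + Q h$)
$-182 - n{\left(-20,-15 \right)} = -182 - \left(-3 - -300\right) = -182 - \left(-3 + 300\right) = -182 - 297 = -479$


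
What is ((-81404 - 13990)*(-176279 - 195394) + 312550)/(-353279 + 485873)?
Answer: 17727843356/66297 ≈ 2.6740e+5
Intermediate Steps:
((-81404 - 13990)*(-176279 - 195394) + 312550)/(-353279 + 485873) = (-95394*(-371673) + 312550)/132594 = (35455374162 + 312550)*(1/132594) = 35455686712*(1/132594) = 17727843356/66297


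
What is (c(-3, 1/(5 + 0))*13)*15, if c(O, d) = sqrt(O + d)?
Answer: 39*I*sqrt(70) ≈ 326.3*I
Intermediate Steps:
(c(-3, 1/(5 + 0))*13)*15 = (sqrt(-3 + 1/(5 + 0))*13)*15 = (sqrt(-3 + 1/5)*13)*15 = (sqrt(-14/5)*13)*15 = ((I*sqrt(70)/5)*13)*15 = (13*I*sqrt(70)/5)*15 = 39*I*sqrt(70)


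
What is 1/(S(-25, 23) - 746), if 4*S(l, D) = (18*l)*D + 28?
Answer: -2/6653 ≈ -0.00030062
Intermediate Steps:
S(l, D) = 7 + 9*D*l/2 (S(l, D) = ((18*l)*D + 28)/4 = (18*D*l + 28)/4 = (28 + 18*D*l)/4 = 7 + 9*D*l/2)
1/(S(-25, 23) - 746) = 1/((7 + (9/2)*23*(-25)) - 746) = 1/((7 - 5175/2) - 746) = 1/(-5161/2 - 746) = 1/(-6653/2) = -2/6653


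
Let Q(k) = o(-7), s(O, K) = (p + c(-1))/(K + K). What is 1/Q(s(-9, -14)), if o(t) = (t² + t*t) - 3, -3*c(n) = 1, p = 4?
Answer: 1/95 ≈ 0.010526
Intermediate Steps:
c(n) = -⅓ (c(n) = -⅓*1 = -⅓)
s(O, K) = 11/(6*K) (s(O, K) = (4 - ⅓)/(K + K) = 11/(3*((2*K))) = 11*(1/(2*K))/3 = 11/(6*K))
o(t) = -3 + 2*t² (o(t) = (t² + t²) - 3 = 2*t² - 3 = -3 + 2*t²)
Q(k) = 95 (Q(k) = -3 + 2*(-7)² = -3 + 2*49 = -3 + 98 = 95)
1/Q(s(-9, -14)) = 1/95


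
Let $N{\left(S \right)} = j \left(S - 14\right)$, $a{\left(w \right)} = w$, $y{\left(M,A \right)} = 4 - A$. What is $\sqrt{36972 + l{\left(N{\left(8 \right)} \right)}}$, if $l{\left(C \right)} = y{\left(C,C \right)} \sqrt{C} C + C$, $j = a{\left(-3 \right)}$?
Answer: $3 \sqrt{4110 - 84 \sqrt{2}} \approx 189.53$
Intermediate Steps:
$j = -3$
$N{\left(S \right)} = 42 - 3 S$ ($N{\left(S \right)} = - 3 \left(S - 14\right) = - 3 \left(-14 + S\right) = 42 - 3 S$)
$l{\left(C \right)} = C + C^{\frac{3}{2}} \left(4 - C\right)$ ($l{\left(C \right)} = \left(4 - C\right) \sqrt{C} C + C = \sqrt{C} \left(4 - C\right) C + C = C^{\frac{3}{2}} \left(4 - C\right) + C = C + C^{\frac{3}{2}} \left(4 - C\right)$)
$\sqrt{36972 + l{\left(N{\left(8 \right)} \right)}} = \sqrt{36972 + \left(\left(42 - 24\right) + \left(42 - 24\right)^{\frac{3}{2}} \left(4 - \left(42 - 24\right)\right)\right)} = \sqrt{36972 + \left(18 + 18^{\frac{3}{2}} \left(4 - 18\right)\right)} = \sqrt{36972 + \left(18 + 54 \sqrt{2} \left(4 - 18\right)\right)} = \sqrt{36972 + \left(18 + 54 \sqrt{2} \left(-14\right)\right)} = \sqrt{36972 + \left(18 - 756 \sqrt{2}\right)} = \sqrt{36990 - 756 \sqrt{2}}$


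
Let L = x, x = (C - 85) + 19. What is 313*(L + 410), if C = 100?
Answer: 138972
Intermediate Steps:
x = 34 (x = (100 - 85) + 19 = 15 + 19 = 34)
L = 34
313*(L + 410) = 313*(34 + 410) = 313*444 = 138972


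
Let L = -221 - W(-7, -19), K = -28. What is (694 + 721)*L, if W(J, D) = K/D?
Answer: -5981205/19 ≈ -3.1480e+5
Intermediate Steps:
W(J, D) = -28/D
L = -4227/19 (L = -221 - (-28)/(-19) = -221 - (-28)*(-1)/19 = -221 - 1*28/19 = -221 - 28/19 = -4227/19 ≈ -222.47)
(694 + 721)*L = (694 + 721)*(-4227/19) = 1415*(-4227/19) = -5981205/19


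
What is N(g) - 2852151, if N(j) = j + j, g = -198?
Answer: -2852547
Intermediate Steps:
N(j) = 2*j
N(g) - 2852151 = 2*(-198) - 2852151 = -396 - 2852151 = -2852547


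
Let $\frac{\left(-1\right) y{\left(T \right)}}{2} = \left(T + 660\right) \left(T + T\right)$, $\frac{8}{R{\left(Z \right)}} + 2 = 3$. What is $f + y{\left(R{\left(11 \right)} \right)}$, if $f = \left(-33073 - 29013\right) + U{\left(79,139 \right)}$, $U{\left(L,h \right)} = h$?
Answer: $-83323$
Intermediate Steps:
$R{\left(Z \right)} = 8$ ($R{\left(Z \right)} = \frac{8}{-2 + 3} = \frac{8}{1} = 8 \cdot 1 = 8$)
$y{\left(T \right)} = - 4 T \left(660 + T\right)$ ($y{\left(T \right)} = - 2 \left(T + 660\right) \left(T + T\right) = - 2 \left(660 + T\right) 2 T = - 2 \cdot 2 T \left(660 + T\right) = - 4 T \left(660 + T\right)$)
$f = -61947$ ($f = \left(-33073 - 29013\right) + 139 = -62086 + 139 = -61947$)
$f + y{\left(R{\left(11 \right)} \right)} = -61947 - 32 \left(660 + 8\right) = -61947 - 32 \cdot 668 = -61947 - 21376 = -83323$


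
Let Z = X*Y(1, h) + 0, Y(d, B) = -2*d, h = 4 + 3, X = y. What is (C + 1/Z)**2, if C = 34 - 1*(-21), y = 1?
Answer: 11881/4 ≈ 2970.3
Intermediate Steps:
X = 1
h = 7
Z = -2 (Z = 1*(-2*1) + 0 = 1*(-2) + 0 = -2 + 0 = -2)
C = 55 (C = 34 + 21 = 55)
(C + 1/Z)**2 = (55 + 1/(-2))**2 = (55 - 1/2)**2 = (109/2)**2 = 11881/4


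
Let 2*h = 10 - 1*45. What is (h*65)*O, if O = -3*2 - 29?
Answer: 79625/2 ≈ 39813.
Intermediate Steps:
h = -35/2 (h = (10 - 1*45)/2 = (10 - 45)/2 = (½)*(-35) = -35/2 ≈ -17.500)
O = -35 (O = -6 - 29 = -35)
(h*65)*O = -35/2*65*(-35) = -2275/2*(-35) = 79625/2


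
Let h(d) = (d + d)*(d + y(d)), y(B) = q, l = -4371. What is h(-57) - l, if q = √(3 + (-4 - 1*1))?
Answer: 10869 - 114*I*√2 ≈ 10869.0 - 161.22*I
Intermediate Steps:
q = I*√2 (q = √(3 + (-4 - 1)) = √(3 - 5) = √(-2) = I*√2 ≈ 1.4142*I)
y(B) = I*√2
h(d) = 2*d*(d + I*√2) (h(d) = (d + d)*(d + I*√2) = (2*d)*(d + I*√2) = 2*d*(d + I*√2))
h(-57) - l = 2*(-57)*(-57 + I*√2) - 1*(-4371) = (6498 - 114*I*√2) + 4371 = 10869 - 114*I*√2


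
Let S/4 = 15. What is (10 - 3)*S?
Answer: 420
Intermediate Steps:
S = 60 (S = 4*15 = 60)
(10 - 3)*S = (10 - 3)*60 = 7*60 = 420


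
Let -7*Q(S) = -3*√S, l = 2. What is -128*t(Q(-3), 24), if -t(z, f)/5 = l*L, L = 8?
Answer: 10240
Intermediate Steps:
Q(S) = 3*√S/7 (Q(S) = -(-3)*√S/7 = 3*√S/7)
t(z, f) = -80 (t(z, f) = -10*8 = -5*16 = -80)
-128*t(Q(-3), 24) = -128*(-80) = 10240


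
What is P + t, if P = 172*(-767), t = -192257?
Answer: -324181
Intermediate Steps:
P = -131924
P + t = -131924 - 192257 = -324181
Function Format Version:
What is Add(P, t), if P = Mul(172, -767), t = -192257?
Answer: -324181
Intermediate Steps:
P = -131924
Add(P, t) = Add(-131924, -192257) = -324181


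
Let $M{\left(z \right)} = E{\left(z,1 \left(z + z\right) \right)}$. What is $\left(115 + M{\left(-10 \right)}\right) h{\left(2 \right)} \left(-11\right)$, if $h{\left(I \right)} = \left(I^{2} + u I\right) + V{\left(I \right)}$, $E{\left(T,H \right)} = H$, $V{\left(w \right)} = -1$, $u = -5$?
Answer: $7315$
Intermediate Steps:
$h{\left(I \right)} = -1 + I^{2} - 5 I$ ($h{\left(I \right)} = \left(I^{2} - 5 I\right) - 1 = -1 + I^{2} - 5 I$)
$M{\left(z \right)} = 2 z$ ($M{\left(z \right)} = 1 \left(z + z\right) = 1 \cdot 2 z = 2 z$)
$\left(115 + M{\left(-10 \right)}\right) h{\left(2 \right)} \left(-11\right) = \left(115 + 2 \left(-10\right)\right) \left(-1 + 2^{2} - 10\right) \left(-11\right) = \left(115 - 20\right) \left(-1 + 4 - 10\right) \left(-11\right) = 95 \left(\left(-7\right) \left(-11\right)\right) = 95 \cdot 77 = 7315$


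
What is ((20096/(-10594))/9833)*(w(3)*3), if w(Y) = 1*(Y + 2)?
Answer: -150720/52085401 ≈ -0.0028937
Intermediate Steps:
w(Y) = 2 + Y (w(Y) = 1*(2 + Y) = 2 + Y)
((20096/(-10594))/9833)*(w(3)*3) = ((20096/(-10594))/9833)*((2 + 3)*3) = ((20096*(-1/10594))*(1/9833))*(5*3) = -10048/5297*1/9833*15 = -10048/52085401*15 = -150720/52085401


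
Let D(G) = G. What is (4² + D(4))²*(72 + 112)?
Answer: 73600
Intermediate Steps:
(4² + D(4))²*(72 + 112) = (4² + 4)²*(72 + 112) = (16 + 4)²*184 = 20²*184 = 400*184 = 73600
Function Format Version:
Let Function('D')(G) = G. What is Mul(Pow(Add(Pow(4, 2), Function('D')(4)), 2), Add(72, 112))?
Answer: 73600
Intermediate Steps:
Mul(Pow(Add(Pow(4, 2), Function('D')(4)), 2), Add(72, 112)) = Mul(Pow(Add(Pow(4, 2), 4), 2), Add(72, 112)) = Mul(Pow(Add(16, 4), 2), 184) = Mul(Pow(20, 2), 184) = Mul(400, 184) = 73600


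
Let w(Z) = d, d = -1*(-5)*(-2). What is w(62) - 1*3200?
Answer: -3210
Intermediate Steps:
d = -10 (d = 5*(-2) = -10)
w(Z) = -10
w(62) - 1*3200 = -10 - 1*3200 = -10 - 3200 = -3210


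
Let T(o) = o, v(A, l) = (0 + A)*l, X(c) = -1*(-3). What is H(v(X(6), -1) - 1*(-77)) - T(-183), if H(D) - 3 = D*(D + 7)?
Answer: 6180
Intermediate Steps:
X(c) = 3
v(A, l) = A*l
H(D) = 3 + D*(7 + D) (H(D) = 3 + D*(D + 7) = 3 + D*(7 + D))
H(v(X(6), -1) - 1*(-77)) - T(-183) = (3 + (3*(-1) - 1*(-77))² + 7*(3*(-1) - 1*(-77))) - 1*(-183) = (3 + (-3 + 77)² + 7*(-3 + 77)) + 183 = (3 + 74² + 7*74) + 183 = (3 + 5476 + 518) + 183 = 5997 + 183 = 6180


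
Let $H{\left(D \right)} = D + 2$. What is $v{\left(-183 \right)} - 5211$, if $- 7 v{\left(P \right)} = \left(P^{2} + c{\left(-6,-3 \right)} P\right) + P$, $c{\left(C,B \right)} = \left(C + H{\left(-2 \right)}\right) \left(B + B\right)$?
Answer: $- \frac{63195}{7} \approx -9027.9$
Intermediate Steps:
$H{\left(D \right)} = 2 + D$
$c{\left(C,B \right)} = 2 B C$ ($c{\left(C,B \right)} = \left(C + \left(2 - 2\right)\right) \left(B + B\right) = \left(C + 0\right) 2 B = C 2 B = 2 B C$)
$v{\left(P \right)} = - \frac{37 P}{7} - \frac{P^{2}}{7}$ ($v{\left(P \right)} = - \frac{\left(P^{2} + 2 \left(-3\right) \left(-6\right) P\right) + P}{7} = - \frac{\left(P^{2} + 36 P\right) + P}{7} = - \frac{P^{2} + 37 P}{7} = - \frac{37 P}{7} - \frac{P^{2}}{7}$)
$v{\left(-183 \right)} - 5211 = \left(- \frac{1}{7}\right) \left(-183\right) \left(37 - 183\right) - 5211 = \left(- \frac{1}{7}\right) \left(-183\right) \left(-146\right) - 5211 = - \frac{26718}{7} - 5211 = - \frac{63195}{7}$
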